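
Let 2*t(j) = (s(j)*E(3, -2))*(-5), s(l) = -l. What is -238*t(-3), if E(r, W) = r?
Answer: 5355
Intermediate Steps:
t(j) = 15*j/2 (t(j) = ((-j*3)*(-5))/2 = (-3*j*(-5))/2 = (15*j)/2 = 15*j/2)
-238*t(-3) = -1785*(-3) = -238*(-45/2) = 5355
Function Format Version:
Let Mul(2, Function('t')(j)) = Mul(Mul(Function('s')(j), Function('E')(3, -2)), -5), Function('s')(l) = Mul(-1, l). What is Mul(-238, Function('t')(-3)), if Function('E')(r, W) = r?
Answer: 5355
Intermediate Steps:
Function('t')(j) = Mul(Rational(15, 2), j) (Function('t')(j) = Mul(Rational(1, 2), Mul(Mul(Mul(-1, j), 3), -5)) = Mul(Rational(1, 2), Mul(Mul(-3, j), -5)) = Mul(Rational(1, 2), Mul(15, j)) = Mul(Rational(15, 2), j))
Mul(-238, Function('t')(-3)) = Mul(-238, Mul(Rational(15, 2), -3)) = Mul(-238, Rational(-45, 2)) = 5355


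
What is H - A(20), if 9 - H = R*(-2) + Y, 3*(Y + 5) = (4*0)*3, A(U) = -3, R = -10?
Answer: -3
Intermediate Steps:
Y = -5 (Y = -5 + ((4*0)*3)/3 = -5 + (0*3)/3 = -5 + (1/3)*0 = -5 + 0 = -5)
H = -6 (H = 9 - (-10*(-2) - 5) = 9 - (20 - 5) = 9 - 1*15 = 9 - 15 = -6)
H - A(20) = -6 - 1*(-3) = -6 + 3 = -3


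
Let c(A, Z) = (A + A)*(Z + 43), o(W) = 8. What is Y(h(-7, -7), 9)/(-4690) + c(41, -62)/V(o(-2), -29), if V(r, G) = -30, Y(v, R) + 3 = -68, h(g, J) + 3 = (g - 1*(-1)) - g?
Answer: 146183/2814 ≈ 51.948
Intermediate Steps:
h(g, J) = -2 (h(g, J) = -3 + ((g - 1*(-1)) - g) = -3 + ((g + 1) - g) = -3 + ((1 + g) - g) = -3 + 1 = -2)
Y(v, R) = -71 (Y(v, R) = -3 - 68 = -71)
c(A, Z) = 2*A*(43 + Z) (c(A, Z) = (2*A)*(43 + Z) = 2*A*(43 + Z))
Y(h(-7, -7), 9)/(-4690) + c(41, -62)/V(o(-2), -29) = -71/(-4690) + (2*41*(43 - 62))/(-30) = -71*(-1/4690) + (2*41*(-19))*(-1/30) = 71/4690 - 1558*(-1/30) = 71/4690 + 779/15 = 146183/2814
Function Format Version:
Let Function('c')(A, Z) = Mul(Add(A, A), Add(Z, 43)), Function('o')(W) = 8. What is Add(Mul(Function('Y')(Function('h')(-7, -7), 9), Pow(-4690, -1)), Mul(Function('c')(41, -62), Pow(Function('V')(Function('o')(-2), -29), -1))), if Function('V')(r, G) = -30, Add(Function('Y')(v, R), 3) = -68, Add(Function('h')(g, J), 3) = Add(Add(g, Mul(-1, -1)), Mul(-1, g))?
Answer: Rational(146183, 2814) ≈ 51.948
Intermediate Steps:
Function('h')(g, J) = -2 (Function('h')(g, J) = Add(-3, Add(Add(g, Mul(-1, -1)), Mul(-1, g))) = Add(-3, Add(Add(g, 1), Mul(-1, g))) = Add(-3, Add(Add(1, g), Mul(-1, g))) = Add(-3, 1) = -2)
Function('Y')(v, R) = -71 (Function('Y')(v, R) = Add(-3, -68) = -71)
Function('c')(A, Z) = Mul(2, A, Add(43, Z)) (Function('c')(A, Z) = Mul(Mul(2, A), Add(43, Z)) = Mul(2, A, Add(43, Z)))
Add(Mul(Function('Y')(Function('h')(-7, -7), 9), Pow(-4690, -1)), Mul(Function('c')(41, -62), Pow(Function('V')(Function('o')(-2), -29), -1))) = Add(Mul(-71, Pow(-4690, -1)), Mul(Mul(2, 41, Add(43, -62)), Pow(-30, -1))) = Add(Mul(-71, Rational(-1, 4690)), Mul(Mul(2, 41, -19), Rational(-1, 30))) = Add(Rational(71, 4690), Mul(-1558, Rational(-1, 30))) = Add(Rational(71, 4690), Rational(779, 15)) = Rational(146183, 2814)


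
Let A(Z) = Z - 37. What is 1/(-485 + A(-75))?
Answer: -1/597 ≈ -0.0016750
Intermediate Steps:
A(Z) = -37 + Z
1/(-485 + A(-75)) = 1/(-485 + (-37 - 75)) = 1/(-485 - 112) = 1/(-597) = -1/597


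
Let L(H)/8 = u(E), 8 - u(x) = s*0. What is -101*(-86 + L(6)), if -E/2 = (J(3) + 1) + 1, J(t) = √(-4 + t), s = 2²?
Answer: 2222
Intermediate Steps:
s = 4
E = -4 - 2*I (E = -2*((√(-4 + 3) + 1) + 1) = -2*((√(-1) + 1) + 1) = -2*((I + 1) + 1) = -2*((1 + I) + 1) = -2*(2 + I) = -4 - 2*I ≈ -4.0 - 2.0*I)
u(x) = 8 (u(x) = 8 - 4*0 = 8 - 1*0 = 8 + 0 = 8)
L(H) = 64 (L(H) = 8*8 = 64)
-101*(-86 + L(6)) = -101*(-86 + 64) = -101*(-22) = 2222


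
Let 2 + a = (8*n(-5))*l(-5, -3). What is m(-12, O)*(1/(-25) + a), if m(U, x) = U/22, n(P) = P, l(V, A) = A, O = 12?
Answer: -17694/275 ≈ -64.342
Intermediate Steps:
m(U, x) = U/22 (m(U, x) = U*(1/22) = U/22)
a = 118 (a = -2 + (8*(-5))*(-3) = -2 - 40*(-3) = -2 + 120 = 118)
m(-12, O)*(1/(-25) + a) = ((1/22)*(-12))*(1/(-25) + 118) = -6*(-1/25 + 118)/11 = -6/11*2949/25 = -17694/275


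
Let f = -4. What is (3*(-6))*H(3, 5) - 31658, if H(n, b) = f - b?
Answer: -31496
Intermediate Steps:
H(n, b) = -4 - b
(3*(-6))*H(3, 5) - 31658 = (3*(-6))*(-4 - 1*5) - 31658 = -18*(-4 - 5) - 31658 = -18*(-9) - 31658 = 162 - 31658 = -31496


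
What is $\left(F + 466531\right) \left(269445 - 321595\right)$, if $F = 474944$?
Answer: $-49097921250$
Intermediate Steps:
$\left(F + 466531\right) \left(269445 - 321595\right) = \left(474944 + 466531\right) \left(269445 - 321595\right) = 941475 \left(-52150\right) = -49097921250$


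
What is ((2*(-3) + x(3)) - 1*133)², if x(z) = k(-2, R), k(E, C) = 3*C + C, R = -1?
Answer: 20449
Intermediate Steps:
k(E, C) = 4*C
x(z) = -4 (x(z) = 4*(-1) = -4)
((2*(-3) + x(3)) - 1*133)² = ((2*(-3) - 4) - 1*133)² = ((-6 - 4) - 133)² = (-10 - 133)² = (-143)² = 20449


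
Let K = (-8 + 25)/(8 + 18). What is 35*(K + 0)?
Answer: 595/26 ≈ 22.885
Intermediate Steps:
K = 17/26 ≈ 0.65385
35*(K + 0) = 35*(17/26 + 0) = 35*(17/26) = 595/26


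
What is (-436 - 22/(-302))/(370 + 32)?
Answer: -65825/60702 ≈ -1.0844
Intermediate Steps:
(-436 - 22/(-302))/(370 + 32) = (-436 - 22*(-1/302))/402 = (-436 + 11/151)*(1/402) = -65825/151*1/402 = -65825/60702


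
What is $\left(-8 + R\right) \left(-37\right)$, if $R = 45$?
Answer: $-1369$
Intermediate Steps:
$\left(-8 + R\right) \left(-37\right) = \left(-8 + 45\right) \left(-37\right) = 37 \left(-37\right) = -1369$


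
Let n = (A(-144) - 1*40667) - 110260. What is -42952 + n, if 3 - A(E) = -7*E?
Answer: -194884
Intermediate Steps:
A(E) = 3 + 7*E (A(E) = 3 - (-7)*E = 3 + 7*E)
n = -151932 (n = ((3 + 7*(-144)) - 1*40667) - 110260 = ((3 - 1008) - 40667) - 110260 = (-1005 - 40667) - 110260 = -41672 - 110260 = -151932)
-42952 + n = -42952 - 151932 = -194884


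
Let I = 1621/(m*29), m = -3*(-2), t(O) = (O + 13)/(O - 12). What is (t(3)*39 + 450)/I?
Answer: 66236/1621 ≈ 40.861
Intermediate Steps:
t(O) = (13 + O)/(-12 + O)
m = 6
I = 1621/174 (I = 1621/(6*29) = 1621/174 ≈ 9.3161)
(t(3)*39 + 450)/I = (((13 + 3)/(-12 + 3))*39 + 450)/(1621/174) = ((16/(-9))*39 + 450)*(174/1621) = (-⅑*16*39 + 450)*(174/1621) = (-16/9*39 + 450)*(174/1621) = (-208/3 + 450)*(174/1621) = (1142/3)*(174/1621) = 66236/1621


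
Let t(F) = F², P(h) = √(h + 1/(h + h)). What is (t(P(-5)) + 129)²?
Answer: 1535121/100 ≈ 15351.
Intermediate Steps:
P(h) = √(h + 1/(2*h))
(t(P(-5)) + 129)² = ((√(2/(-5) + 4*(-5))/2)² + 129)² = ((√(2*(-⅕) - 20)/2)² + 129)² = ((√(-⅖ - 20)/2)² + 129)² = ((√(-102/5)/2)² + 129)² = (((I*√510/5)/2)² + 129)² = ((I*√510/10)² + 129)² = (-51/10 + 129)² = (1239/10)² = 1535121/100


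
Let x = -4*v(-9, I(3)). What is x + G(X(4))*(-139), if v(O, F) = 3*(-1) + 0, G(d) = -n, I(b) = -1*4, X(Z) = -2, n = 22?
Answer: 3070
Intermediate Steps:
I(b) = -4
G(d) = -22 (G(d) = -1*22 = -22)
v(O, F) = -3 (v(O, F) = -3 + 0 = -3)
x = 12 (x = -4*(-3) = 12)
x + G(X(4))*(-139) = 12 - 22*(-139) = 12 + 3058 = 3070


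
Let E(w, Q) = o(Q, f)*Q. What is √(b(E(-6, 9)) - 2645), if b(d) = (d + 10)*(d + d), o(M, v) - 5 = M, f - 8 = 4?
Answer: √31627 ≈ 177.84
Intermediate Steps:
f = 12 (f = 8 + 4 = 12)
o(M, v) = 5 + M
E(w, Q) = Q*(5 + Q) (E(w, Q) = (5 + Q)*Q = Q*(5 + Q))
b(d) = 2*d*(10 + d) (b(d) = (10 + d)*(2*d) = 2*d*(10 + d))
√(b(E(-6, 9)) - 2645) = √(2*(9*(5 + 9))*(10 + 9*(5 + 9)) - 2645) = √(2*(9*14)*(10 + 9*14) - 2645) = √(2*126*(10 + 126) - 2645) = √(2*126*136 - 2645) = √(34272 - 2645) = √31627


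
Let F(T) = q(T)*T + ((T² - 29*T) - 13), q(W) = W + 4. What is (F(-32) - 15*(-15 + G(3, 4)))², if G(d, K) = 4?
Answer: 9000000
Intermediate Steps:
q(W) = 4 + W
F(T) = -13 + T² - 29*T + T*(4 + T) (F(T) = (4 + T)*T + ((T² - 29*T) - 13) = T*(4 + T) + (-13 + T² - 29*T) = -13 + T² - 29*T + T*(4 + T))
(F(-32) - 15*(-15 + G(3, 4)))² = ((-13 - 25*(-32) + 2*(-32)²) - 15*(-15 + 4))² = ((-13 + 800 + 2*1024) - 15*(-11))² = ((-13 + 800 + 2048) + 165)² = (2835 + 165)² = 3000² = 9000000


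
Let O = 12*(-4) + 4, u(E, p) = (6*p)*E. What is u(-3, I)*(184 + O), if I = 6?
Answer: -15120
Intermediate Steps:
u(E, p) = 6*E*p
O = -44 (O = -48 + 4 = -44)
u(-3, I)*(184 + O) = (6*(-3)*6)*(184 - 44) = -108*140 = -15120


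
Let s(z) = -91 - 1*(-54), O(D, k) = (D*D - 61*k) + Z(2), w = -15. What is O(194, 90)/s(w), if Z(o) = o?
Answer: -32148/37 ≈ -868.87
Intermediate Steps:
O(D, k) = 2 + D² - 61*k (O(D, k) = (D*D - 61*k) + 2 = (D² - 61*k) + 2 = 2 + D² - 61*k)
s(z) = -37 (s(z) = -91 + 54 = -37)
O(194, 90)/s(w) = (2 + 194² - 61*90)/(-37) = (2 + 37636 - 5490)*(-1/37) = 32148*(-1/37) = -32148/37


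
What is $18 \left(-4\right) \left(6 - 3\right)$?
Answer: $-216$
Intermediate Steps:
$18 \left(-4\right) \left(6 - 3\right) = - 72 \left(6 - 3\right) = \left(-72\right) 3 = -216$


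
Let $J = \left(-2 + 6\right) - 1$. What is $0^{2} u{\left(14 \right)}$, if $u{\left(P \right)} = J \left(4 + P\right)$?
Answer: $0$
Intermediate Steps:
$J = 3$ ($J = 4 - 1 = 3$)
$u{\left(P \right)} = 12 + 3 P$ ($u{\left(P \right)} = 3 \left(4 + P\right) = 12 + 3 P$)
$0^{2} u{\left(14 \right)} = 0^{2} \left(12 + 3 \cdot 14\right) = 0 \left(12 + 42\right) = 0 \cdot 54 = 0$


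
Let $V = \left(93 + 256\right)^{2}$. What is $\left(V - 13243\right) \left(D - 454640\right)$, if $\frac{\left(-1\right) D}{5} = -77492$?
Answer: $-7292926440$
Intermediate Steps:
$D = 387460$ ($D = \left(-5\right) \left(-77492\right) = 387460$)
$V = 121801$ ($V = 349^{2} = 121801$)
$\left(V - 13243\right) \left(D - 454640\right) = \left(121801 - 13243\right) \left(387460 - 454640\right) = 108558 \left(-67180\right) = -7292926440$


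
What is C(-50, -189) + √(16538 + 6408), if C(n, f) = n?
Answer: -50 + √22946 ≈ 101.48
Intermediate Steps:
C(-50, -189) + √(16538 + 6408) = -50 + √(16538 + 6408) = -50 + √22946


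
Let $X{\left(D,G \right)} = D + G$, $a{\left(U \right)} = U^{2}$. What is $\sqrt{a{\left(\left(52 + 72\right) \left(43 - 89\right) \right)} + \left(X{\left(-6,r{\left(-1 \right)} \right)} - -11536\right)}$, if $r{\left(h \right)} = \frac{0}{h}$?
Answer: $\sqrt{32547146} \approx 5705.0$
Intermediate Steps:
$r{\left(h \right)} = 0$
$\sqrt{a{\left(\left(52 + 72\right) \left(43 - 89\right) \right)} + \left(X{\left(-6,r{\left(-1 \right)} \right)} - -11536\right)} = \sqrt{\left(\left(52 + 72\right) \left(43 - 89\right)\right)^{2} + \left(\left(-6 + 0\right) - -11536\right)} = \sqrt{\left(124 \left(-46\right)\right)^{2} + \left(-6 + 11536\right)} = \sqrt{\left(-5704\right)^{2} + 11530} = \sqrt{32535616 + 11530} = \sqrt{32547146}$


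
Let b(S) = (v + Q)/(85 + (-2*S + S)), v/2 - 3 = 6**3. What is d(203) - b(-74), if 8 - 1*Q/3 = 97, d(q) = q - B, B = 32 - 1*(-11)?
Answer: 8423/53 ≈ 158.92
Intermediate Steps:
B = 43 (B = 32 + 11 = 43)
d(q) = -43 + q (d(q) = q - 1*43 = q - 43 = -43 + q)
v = 438 (v = 6 + 2*6**3 = 6 + 2*216 = 6 + 432 = 438)
Q = -267 (Q = 24 - 3*97 = 24 - 291 = -267)
b(S) = 171/(85 - S) (b(S) = (438 - 267)/(85 + (-2*S + S)) = 171/(85 - S))
d(203) - b(-74) = (-43 + 203) - (-171)/(-85 - 74) = 160 - (-171)/(-159) = 160 - (-171)*(-1)/159 = 160 - 1*57/53 = 160 - 57/53 = 8423/53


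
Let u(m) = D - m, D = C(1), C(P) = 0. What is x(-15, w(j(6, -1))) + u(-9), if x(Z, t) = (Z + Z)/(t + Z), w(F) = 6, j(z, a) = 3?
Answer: 37/3 ≈ 12.333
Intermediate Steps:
D = 0
x(Z, t) = 2*Z/(Z + t) (x(Z, t) = (2*Z)/(Z + t) = 2*Z/(Z + t))
u(m) = -m (u(m) = 0 - m = -m)
x(-15, w(j(6, -1))) + u(-9) = 2*(-15)/(-15 + 6) - 1*(-9) = 2*(-15)/(-9) + 9 = 2*(-15)*(-1/9) + 9 = 10/3 + 9 = 37/3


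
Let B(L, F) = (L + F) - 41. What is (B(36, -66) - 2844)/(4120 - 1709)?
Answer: -2915/2411 ≈ -1.2090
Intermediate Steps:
B(L, F) = -41 + F + L (B(L, F) = (F + L) - 41 = -41 + F + L)
(B(36, -66) - 2844)/(4120 - 1709) = ((-41 - 66 + 36) - 2844)/(4120 - 1709) = (-71 - 2844)/2411 = -2915*1/2411 = -2915/2411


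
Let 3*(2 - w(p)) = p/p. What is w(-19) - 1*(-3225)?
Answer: 9680/3 ≈ 3226.7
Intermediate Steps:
w(p) = 5/3 (w(p) = 2 - p/(3*p) = 2 - ⅓*1 = 2 - ⅓ = 5/3)
w(-19) - 1*(-3225) = 5/3 - 1*(-3225) = 5/3 + 3225 = 9680/3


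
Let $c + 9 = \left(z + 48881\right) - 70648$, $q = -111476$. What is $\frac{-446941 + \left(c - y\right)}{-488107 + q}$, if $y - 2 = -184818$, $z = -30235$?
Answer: $\frac{104712}{199861} \approx 0.52392$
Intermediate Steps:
$y = -184816$ ($y = 2 - 184818 = -184816$)
$c = -52011$ ($c = -9 + \left(\left(-30235 + 48881\right) - 70648\right) = -9 + \left(18646 - 70648\right) = -9 - 52002 = -52011$)
$\frac{-446941 + \left(c - y\right)}{-488107 + q} = \frac{-446941 - -132805}{-488107 - 111476} = \frac{-446941 + \left(-52011 + 184816\right)}{-599583} = \left(-446941 + 132805\right) \left(- \frac{1}{599583}\right) = \left(-314136\right) \left(- \frac{1}{599583}\right) = \frac{104712}{199861}$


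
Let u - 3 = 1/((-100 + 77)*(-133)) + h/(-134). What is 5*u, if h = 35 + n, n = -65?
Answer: 3304055/204953 ≈ 16.121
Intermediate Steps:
h = -30 (h = 35 - 65 = -30)
u = 660811/204953 (u = 3 + (1/((-100 + 77)*(-133)) - 30/(-134)) = 3 + (-1/133/(-23) - 30*(-1/134)) = 3 + (-1/23*(-1/133) + 15/67) = 3 + (1/3059 + 15/67) = 3 + 45952/204953 = 660811/204953 ≈ 3.2242)
5*u = 5*(660811/204953) = 3304055/204953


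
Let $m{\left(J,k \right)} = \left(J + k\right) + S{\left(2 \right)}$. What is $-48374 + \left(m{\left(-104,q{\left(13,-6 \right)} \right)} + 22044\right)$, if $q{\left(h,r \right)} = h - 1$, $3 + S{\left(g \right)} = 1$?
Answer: $-26424$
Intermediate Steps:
$S{\left(g \right)} = -2$ ($S{\left(g \right)} = -3 + 1 = -2$)
$q{\left(h,r \right)} = -1 + h$
$m{\left(J,k \right)} = -2 + J + k$ ($m{\left(J,k \right)} = \left(J + k\right) - 2 = -2 + J + k$)
$-48374 + \left(m{\left(-104,q{\left(13,-6 \right)} \right)} + 22044\right) = -48374 + \left(\left(-2 - 104 + \left(-1 + 13\right)\right) + 22044\right) = -48374 + \left(\left(-2 - 104 + 12\right) + 22044\right) = -48374 + \left(-94 + 22044\right) = -48374 + 21950 = -26424$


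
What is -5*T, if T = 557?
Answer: -2785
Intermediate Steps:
-5*T = -5*557 = -2785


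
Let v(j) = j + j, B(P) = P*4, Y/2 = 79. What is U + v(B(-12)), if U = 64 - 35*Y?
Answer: -5562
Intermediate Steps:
Y = 158 (Y = 2*79 = 158)
B(P) = 4*P
v(j) = 2*j
U = -5466 (U = 64 - 35*158 = 64 - 5530 = -5466)
U + v(B(-12)) = -5466 + 2*(4*(-12)) = -5466 + 2*(-48) = -5466 - 96 = -5562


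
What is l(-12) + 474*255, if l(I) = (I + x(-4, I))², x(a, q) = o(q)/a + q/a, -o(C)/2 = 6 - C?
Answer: 120870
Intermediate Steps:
o(C) = -12 + 2*C (o(C) = -2*(6 - C) = -12 + 2*C)
x(a, q) = q/a + (-12 + 2*q)/a (x(a, q) = (-12 + 2*q)/a + q/a = q/a + (-12 + 2*q)/a)
l(I) = (3 + I/4)² (l(I) = (I + 3*(-4 + I)/(-4))² = (I + 3*(-¼)*(-4 + I))² = (I + (3 - 3*I/4))² = (3 + I/4)²)
l(-12) + 474*255 = (12 - 12)²/16 + 474*255 = (1/16)*0² + 120870 = (1/16)*0 + 120870 = 0 + 120870 = 120870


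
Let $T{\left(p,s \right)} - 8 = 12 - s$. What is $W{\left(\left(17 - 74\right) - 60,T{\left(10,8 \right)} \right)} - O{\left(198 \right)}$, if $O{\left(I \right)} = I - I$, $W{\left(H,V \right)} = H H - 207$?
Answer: $13482$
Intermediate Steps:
$T{\left(p,s \right)} = 20 - s$ ($T{\left(p,s \right)} = 8 - \left(-12 + s\right) = 20 - s$)
$W{\left(H,V \right)} = -207 + H^{2}$ ($W{\left(H,V \right)} = H^{2} - 207 = -207 + H^{2}$)
$O{\left(I \right)} = 0$
$W{\left(\left(17 - 74\right) - 60,T{\left(10,8 \right)} \right)} - O{\left(198 \right)} = \left(-207 + \left(\left(17 - 74\right) - 60\right)^{2}\right) - 0 = \left(-207 + \left(-57 - 60\right)^{2}\right) + 0 = \left(-207 + \left(-117\right)^{2}\right) + 0 = \left(-207 + 13689\right) + 0 = 13482 + 0 = 13482$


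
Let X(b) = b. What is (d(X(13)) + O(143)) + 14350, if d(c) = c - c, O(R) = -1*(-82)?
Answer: 14432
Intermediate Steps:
O(R) = 82
d(c) = 0
(d(X(13)) + O(143)) + 14350 = (0 + 82) + 14350 = 82 + 14350 = 14432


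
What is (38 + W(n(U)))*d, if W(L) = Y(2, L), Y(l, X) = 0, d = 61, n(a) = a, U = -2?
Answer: 2318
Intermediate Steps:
W(L) = 0
(38 + W(n(U)))*d = (38 + 0)*61 = 38*61 = 2318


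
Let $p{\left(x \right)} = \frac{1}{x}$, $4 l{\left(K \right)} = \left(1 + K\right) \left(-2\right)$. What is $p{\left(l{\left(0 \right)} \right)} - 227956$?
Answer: $-227958$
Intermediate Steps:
$l{\left(K \right)} = - \frac{1}{2} - \frac{K}{2}$ ($l{\left(K \right)} = \frac{\left(1 + K\right) \left(-2\right)}{4} = \frac{-2 - 2 K}{4} = - \frac{1}{2} - \frac{K}{2}$)
$p{\left(l{\left(0 \right)} \right)} - 227956 = \frac{1}{- \frac{1}{2} - 0} - 227956 = \frac{1}{- \frac{1}{2} + 0} - 227956 = \frac{1}{- \frac{1}{2}} - 227956 = -2 - 227956 = -227958$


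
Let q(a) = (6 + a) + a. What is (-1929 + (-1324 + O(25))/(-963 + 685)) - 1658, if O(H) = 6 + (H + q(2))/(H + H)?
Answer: -9958687/2780 ≈ -3582.3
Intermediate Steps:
q(a) = 6 + 2*a
O(H) = 6 + (10 + H)/(2*H) (O(H) = 6 + (H + (6 + 2*2))/(H + H) = 6 + (H + (6 + 4))/((2*H)) = 6 + (H + 10)*(1/(2*H)) = 6 + (10 + H)*(1/(2*H)) = 6 + (10 + H)/(2*H))
(-1929 + (-1324 + O(25))/(-963 + 685)) - 1658 = (-1929 + (-1324 + (13/2 + 5/25))/(-963 + 685)) - 1658 = (-1929 + (-1324 + (13/2 + 5*(1/25)))/(-278)) - 1658 = (-1929 + (-1324 + (13/2 + ⅕))*(-1/278)) - 1658 = (-1929 + (-1324 + 67/10)*(-1/278)) - 1658 = (-1929 - 13173/10*(-1/278)) - 1658 = (-1929 + 13173/2780) - 1658 = -5349447/2780 - 1658 = -9958687/2780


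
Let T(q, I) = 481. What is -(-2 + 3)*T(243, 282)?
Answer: -481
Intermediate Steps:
-(-2 + 3)*T(243, 282) = -(-2 + 3)*481 = -481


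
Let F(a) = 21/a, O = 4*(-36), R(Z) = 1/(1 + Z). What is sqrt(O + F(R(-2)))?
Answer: I*sqrt(165) ≈ 12.845*I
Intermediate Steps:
O = -144
sqrt(O + F(R(-2))) = sqrt(-144 + 21/(1/(1 - 2))) = sqrt(-144 + 21/(1/(-1))) = sqrt(-144 + 21/(-1)) = sqrt(-144 + 21*(-1)) = sqrt(-144 - 21) = sqrt(-165) = I*sqrt(165)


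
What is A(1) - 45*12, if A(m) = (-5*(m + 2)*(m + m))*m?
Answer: -570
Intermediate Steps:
A(m) = -10*m**2*(2 + m) (A(m) = (-5*(2 + m)*2*m)*m = (-10*m*(2 + m))*m = -10*m**2*(2 + m))
A(1) - 45*12 = 10*1**2*(-2 - 1*1) - 45*12 = 10*1*(-2 - 1) - 540 = 10*1*(-3) - 540 = -30 - 540 = -570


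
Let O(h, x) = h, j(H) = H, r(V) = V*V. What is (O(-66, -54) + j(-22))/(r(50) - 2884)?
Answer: 11/48 ≈ 0.22917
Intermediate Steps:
r(V) = V**2
(O(-66, -54) + j(-22))/(r(50) - 2884) = (-66 - 22)/(50**2 - 2884) = -88/(2500 - 2884) = -88/(-384) = -88*(-1/384) = 11/48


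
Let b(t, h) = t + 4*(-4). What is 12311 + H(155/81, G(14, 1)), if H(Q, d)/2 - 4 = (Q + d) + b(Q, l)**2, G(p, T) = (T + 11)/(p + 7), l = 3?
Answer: 584229305/45927 ≈ 12721.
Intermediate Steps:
b(t, h) = -16 + t (b(t, h) = t - 16 = -16 + t)
G(p, T) = (11 + T)/(7 + p)
H(Q, d) = 8 + 2*Q + 2*d + 2*(-16 + Q)**2 (H(Q, d) = 8 + 2*((Q + d) + (-16 + Q)**2) = 8 + 2*(Q + d + (-16 + Q)**2) = 8 + (2*Q + 2*d + 2*(-16 + Q)**2) = 8 + 2*Q + 2*d + 2*(-16 + Q)**2)
12311 + H(155/81, G(14, 1)) = 12311 + (8 + 2*(155/81) + 2*((11 + 1)/(7 + 14)) + 2*(-16 + 155/81)**2) = 12311 + (8 + 2*(155*(1/81)) + 2*(12/21) + 2*(-16 + 155*(1/81))**2) = 12311 + (8 + 2*(155/81) + 2*((1/21)*12) + 2*(-16 + 155/81)**2) = 12311 + (8 + 310/81 + 2*(4/7) + 2*(-1141/81)**2) = 12311 + (8 + 310/81 + 8/7 + 2*(1301881/6561)) = 12311 + (8 + 310/81 + 8/7 + 2603762/6561) = 12311 + 18822008/45927 = 584229305/45927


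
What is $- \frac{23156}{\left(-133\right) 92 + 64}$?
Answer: $\frac{5789}{3043} \approx 1.9024$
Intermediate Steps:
$- \frac{23156}{\left(-133\right) 92 + 64} = - \frac{23156}{-12236 + 64} = - \frac{23156}{-12172} = \left(-23156\right) \left(- \frac{1}{12172}\right) = \frac{5789}{3043}$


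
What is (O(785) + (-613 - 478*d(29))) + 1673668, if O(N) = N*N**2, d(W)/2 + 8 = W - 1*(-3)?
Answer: 485386736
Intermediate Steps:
d(W) = -10 + 2*W (d(W) = -16 + 2*(W - 1*(-3)) = -16 + 2*(W + 3) = -16 + 2*(3 + W) = -16 + (6 + 2*W) = -10 + 2*W)
O(N) = N**3
(O(785) + (-613 - 478*d(29))) + 1673668 = (785**3 + (-613 - 478*(-10 + 2*29))) + 1673668 = (483736625 + (-613 - 478*(-10 + 58))) + 1673668 = (483736625 + (-613 - 478*48)) + 1673668 = (483736625 + (-613 - 22944)) + 1673668 = (483736625 - 23557) + 1673668 = 483713068 + 1673668 = 485386736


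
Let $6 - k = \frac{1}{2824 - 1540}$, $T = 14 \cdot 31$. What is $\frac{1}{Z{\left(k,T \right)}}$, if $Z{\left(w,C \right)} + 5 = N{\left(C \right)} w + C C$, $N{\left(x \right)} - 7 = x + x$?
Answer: $\frac{1284}{248582809} \approx 5.1653 \cdot 10^{-6}$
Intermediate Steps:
$N{\left(x \right)} = 7 + 2 x$ ($N{\left(x \right)} = 7 + \left(x + x\right) = 7 + 2 x$)
$T = 434$
$k = \frac{7703}{1284}$ ($k = 6 - \frac{1}{2824 - 1540} = 6 - \frac{1}{1284} = \frac{7703}{1284} \approx 5.9992$)
$Z{\left(w,C \right)} = -5 + C^{2} + w \left(7 + 2 C\right)$ ($Z{\left(w,C \right)} = -5 + \left(\left(7 + 2 C\right) w + C C\right) = -5 + \left(w \left(7 + 2 C\right) + C^{2}\right) = -5 + \left(C^{2} + w \left(7 + 2 C\right)\right) = -5 + C^{2} + w \left(7 + 2 C\right)$)
$\frac{1}{Z{\left(k,T \right)}} = \frac{1}{-5 + 434^{2} + \frac{7703 \left(7 + 2 \cdot 434\right)}{1284}} = \frac{1}{-5 + 188356 + \frac{7703 \left(7 + 868\right)}{1284}} = \frac{1}{-5 + 188356 + \frac{7703}{1284} \cdot 875} = \frac{1}{-5 + 188356 + \frac{6740125}{1284}} = \frac{1}{\frac{248582809}{1284}} = \frac{1284}{248582809}$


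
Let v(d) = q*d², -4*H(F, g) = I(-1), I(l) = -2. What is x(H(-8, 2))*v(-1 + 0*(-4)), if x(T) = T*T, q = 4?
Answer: 1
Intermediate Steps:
H(F, g) = ½ (H(F, g) = -¼*(-2) = ½)
v(d) = 4*d²
x(T) = T²
x(H(-8, 2))*v(-1 + 0*(-4)) = (½)²*(4*(-1 + 0*(-4))²) = (4*(-1 + 0)²)/4 = (4*(-1)²)/4 = (4*1)/4 = (¼)*4 = 1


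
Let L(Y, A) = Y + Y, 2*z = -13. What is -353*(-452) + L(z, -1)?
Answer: 159543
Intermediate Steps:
z = -13/2 (z = (½)*(-13) = -13/2 ≈ -6.5000)
L(Y, A) = 2*Y
-353*(-452) + L(z, -1) = -353*(-452) + 2*(-13/2) = 159556 - 13 = 159543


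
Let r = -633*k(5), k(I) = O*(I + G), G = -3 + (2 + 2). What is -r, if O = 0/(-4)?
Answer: 0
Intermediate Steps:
O = 0 (O = 0*(-¼) = 0)
G = 1 (G = -3 + 4 = 1)
k(I) = 0 (k(I) = 0*(I + 1) = 0*(1 + I) = 0)
r = 0 (r = -633*0 = 0)
-r = -1*0 = 0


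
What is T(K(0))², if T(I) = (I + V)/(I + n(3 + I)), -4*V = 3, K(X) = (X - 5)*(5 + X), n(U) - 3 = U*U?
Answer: 10609/3415104 ≈ 0.0031065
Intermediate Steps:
n(U) = 3 + U² (n(U) = 3 + U*U = 3 + U²)
K(X) = (-5 + X)*(5 + X)
V = -¾ (V = -¼*3 = -¾ ≈ -0.75000)
T(I) = (-¾ + I)/(3 + I + (3 + I)²) (T(I) = (I - ¾)/(I + (3 + (3 + I)²)) = (-¾ + I)/(3 + I + (3 + I)²))
T(K(0))² = ((-¾ + (-25 + 0²))/(12 + (-25 + 0²)² + 7*(-25 + 0²)))² = ((-¾ + (-25 + 0))/(12 + (-25 + 0)² + 7*(-25 + 0)))² = ((-¾ - 25)/(12 + (-25)² + 7*(-25)))² = (-103/4/(12 + 625 - 175))² = (-103/4/462)² = ((1/462)*(-103/4))² = (-103/1848)² = 10609/3415104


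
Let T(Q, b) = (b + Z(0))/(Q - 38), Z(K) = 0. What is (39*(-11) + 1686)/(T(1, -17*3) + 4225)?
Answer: 46509/156376 ≈ 0.29742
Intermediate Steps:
T(Q, b) = b/(-38 + Q) (T(Q, b) = (b + 0)/(Q - 38) = b/(-38 + Q))
(39*(-11) + 1686)/(T(1, -17*3) + 4225) = (39*(-11) + 1686)/((-17*3)/(-38 + 1) + 4225) = (-429 + 1686)/(-51/(-37) + 4225) = 1257/(-51*(-1/37) + 4225) = 1257/(51/37 + 4225) = 1257/(156376/37) = 1257*(37/156376) = 46509/156376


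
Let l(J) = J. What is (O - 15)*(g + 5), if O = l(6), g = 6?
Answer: -99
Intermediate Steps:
O = 6
(O - 15)*(g + 5) = (6 - 15)*(6 + 5) = -9*11 = -99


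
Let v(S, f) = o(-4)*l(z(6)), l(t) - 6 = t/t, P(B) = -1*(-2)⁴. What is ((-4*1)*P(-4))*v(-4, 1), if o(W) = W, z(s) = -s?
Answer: -1792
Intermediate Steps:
P(B) = -16 (P(B) = -1*16 = -16)
l(t) = 7 (l(t) = 6 + t/t = 6 + 1 = 7)
v(S, f) = -28 (v(S, f) = -4*7 = -28)
((-4*1)*P(-4))*v(-4, 1) = (-4*1*(-16))*(-28) = -4*(-16)*(-28) = 64*(-28) = -1792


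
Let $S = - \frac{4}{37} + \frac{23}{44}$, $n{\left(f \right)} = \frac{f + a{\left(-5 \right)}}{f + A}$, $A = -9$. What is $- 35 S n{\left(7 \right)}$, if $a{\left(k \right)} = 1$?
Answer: $\frac{23625}{407} \approx 58.047$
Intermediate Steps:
$n{\left(f \right)} = \frac{1 + f}{-9 + f}$ ($n{\left(f \right)} = \frac{f + 1}{f - 9} = \frac{1 + f}{-9 + f}$)
$S = \frac{675}{1628}$ ($S = \left(-4\right) \frac{1}{37} + 23 \cdot \frac{1}{44} = - \frac{4}{37} + \frac{23}{44} = \frac{675}{1628} \approx 0.41462$)
$- 35 S n{\left(7 \right)} = \left(-35\right) \frac{675}{1628} \frac{1 + 7}{-9 + 7} = - \frac{23625 \frac{1}{-2} \cdot 8}{1628} = - \frac{23625 \left(\left(- \frac{1}{2}\right) 8\right)}{1628} = \left(- \frac{23625}{1628}\right) \left(-4\right) = \frac{23625}{407}$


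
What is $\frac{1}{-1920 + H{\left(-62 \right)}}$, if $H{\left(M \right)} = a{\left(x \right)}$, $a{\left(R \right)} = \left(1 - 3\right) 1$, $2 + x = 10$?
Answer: $- \frac{1}{1922} \approx -0.00052029$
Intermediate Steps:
$x = 8$ ($x = -2 + 10 = 8$)
$a{\left(R \right)} = -2$ ($a{\left(R \right)} = \left(-2\right) 1 = -2$)
$H{\left(M \right)} = -2$
$\frac{1}{-1920 + H{\left(-62 \right)}} = \frac{1}{-1920 - 2} = \frac{1}{-1922} = - \frac{1}{1922}$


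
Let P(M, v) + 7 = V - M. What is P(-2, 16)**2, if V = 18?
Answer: 169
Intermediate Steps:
P(M, v) = 11 - M (P(M, v) = -7 + (18 - M) = 11 - M)
P(-2, 16)**2 = (11 - 1*(-2))**2 = (11 + 2)**2 = 13**2 = 169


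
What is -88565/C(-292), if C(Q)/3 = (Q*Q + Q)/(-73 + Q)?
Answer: 442825/3492 ≈ 126.81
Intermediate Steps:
C(Q) = 3*(Q + Q²)/(-73 + Q) (C(Q) = 3*((Q*Q + Q)/(-73 + Q)) = 3*((Q² + Q)/(-73 + Q)) = 3*((Q + Q²)/(-73 + Q)) = 3*(Q + Q²)/(-73 + Q))
-88565/C(-292) = -88565*(-(-73 - 292)/(876*(1 - 292))) = -88565/(3*(-292)*(-291)/(-365)) = -88565/(3*(-292)*(-1/365)*(-291)) = -88565/(-3492/5) = -88565*(-5/3492) = 442825/3492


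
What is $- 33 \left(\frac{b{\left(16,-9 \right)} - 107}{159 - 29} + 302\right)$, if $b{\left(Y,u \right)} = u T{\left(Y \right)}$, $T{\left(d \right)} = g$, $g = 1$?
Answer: $- \frac{645876}{65} \approx -9936.5$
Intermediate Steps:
$T{\left(d \right)} = 1$
$b{\left(Y,u \right)} = u$ ($b{\left(Y,u \right)} = u 1 = u$)
$- 33 \left(\frac{b{\left(16,-9 \right)} - 107}{159 - 29} + 302\right) = - 33 \left(\frac{-9 - 107}{159 - 29} + 302\right) = - 33 \left(- \frac{116}{130} + 302\right) = - 33 \left(\left(-116\right) \frac{1}{130} + 302\right) = - 33 \left(- \frac{58}{65} + 302\right) = \left(-33\right) \frac{19572}{65} = - \frac{645876}{65}$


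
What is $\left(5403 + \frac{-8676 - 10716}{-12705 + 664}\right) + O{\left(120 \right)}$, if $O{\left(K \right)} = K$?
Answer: $\frac{66521835}{12041} \approx 5524.6$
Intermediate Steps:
$\left(5403 + \frac{-8676 - 10716}{-12705 + 664}\right) + O{\left(120 \right)} = \left(5403 + \frac{-8676 - 10716}{-12705 + 664}\right) + 120 = \left(5403 - \frac{19392}{-12041}\right) + 120 = \left(5403 - - \frac{19392}{12041}\right) + 120 = \left(5403 + \frac{19392}{12041}\right) + 120 = \frac{65076915}{12041} + 120 = \frac{66521835}{12041}$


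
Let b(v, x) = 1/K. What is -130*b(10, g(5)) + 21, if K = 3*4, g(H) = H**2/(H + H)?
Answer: 61/6 ≈ 10.167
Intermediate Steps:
g(H) = H/2 (g(H) = H**2/((2*H)) = (1/(2*H))*H**2 = H/2)
K = 12
b(v, x) = 1/12
-130*b(10, g(5)) + 21 = -130*1/12 + 21 = -65/6 + 21 = 61/6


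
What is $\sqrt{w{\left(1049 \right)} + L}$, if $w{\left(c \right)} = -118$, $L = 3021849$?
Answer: $\sqrt{3021731} \approx 1738.3$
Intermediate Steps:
$\sqrt{w{\left(1049 \right)} + L} = \sqrt{-118 + 3021849} = \sqrt{3021731}$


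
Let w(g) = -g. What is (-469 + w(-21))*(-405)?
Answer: 181440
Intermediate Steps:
(-469 + w(-21))*(-405) = (-469 - 1*(-21))*(-405) = (-469 + 21)*(-405) = -448*(-405) = 181440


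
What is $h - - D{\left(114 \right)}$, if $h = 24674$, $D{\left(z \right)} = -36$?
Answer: $24638$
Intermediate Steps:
$h - - D{\left(114 \right)} = 24674 - \left(-1\right) \left(-36\right) = 24674 - 36 = 24638$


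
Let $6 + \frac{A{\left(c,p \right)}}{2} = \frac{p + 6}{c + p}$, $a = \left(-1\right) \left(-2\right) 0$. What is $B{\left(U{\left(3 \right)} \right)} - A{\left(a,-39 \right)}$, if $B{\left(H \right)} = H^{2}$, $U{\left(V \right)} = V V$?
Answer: $\frac{1187}{13} \approx 91.308$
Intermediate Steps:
$U{\left(V \right)} = V^{2}$
$a = 0$ ($a = 2 \cdot 0 = 0$)
$A{\left(c,p \right)} = -12 + \frac{2 \left(6 + p\right)}{c + p}$ ($A{\left(c,p \right)} = -12 + 2 \frac{p + 6}{c + p} = -12 + 2 \frac{6 + p}{c + p} = -12 + \frac{2 \left(6 + p\right)}{c + p}$)
$B{\left(U{\left(3 \right)} \right)} - A{\left(a,-39 \right)} = \left(3^{2}\right)^{2} - \frac{2 \left(6 - 0 - -195\right)}{0 - 39} = 9^{2} - \frac{2 \left(6 + 0 + 195\right)}{-39} = 81 - 2 \left(- \frac{1}{39}\right) 201 = 81 - - \frac{134}{13} = 81 + \frac{134}{13} = \frac{1187}{13}$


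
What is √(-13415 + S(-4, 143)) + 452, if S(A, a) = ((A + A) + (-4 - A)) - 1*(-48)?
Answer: 452 + 5*I*√535 ≈ 452.0 + 115.65*I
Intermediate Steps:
S(A, a) = 44 + A (S(A, a) = (2*A + (-4 - A)) + 48 = (-4 + A) + 48 = 44 + A)
√(-13415 + S(-4, 143)) + 452 = √(-13415 + (44 - 4)) + 452 = √(-13415 + 40) + 452 = √(-13375) + 452 = 5*I*√535 + 452 = 452 + 5*I*√535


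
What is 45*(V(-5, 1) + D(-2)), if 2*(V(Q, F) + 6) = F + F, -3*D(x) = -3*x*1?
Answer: -315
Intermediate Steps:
D(x) = x (D(x) = -(-3*x)/3 = -(-1)*x = x)
V(Q, F) = -6 + F (V(Q, F) = -6 + (F + F)/2 = -6 + (2*F)/2 = -6 + F)
45*(V(-5, 1) + D(-2)) = 45*((-6 + 1) - 2) = 45*(-5 - 2) = 45*(-7) = -315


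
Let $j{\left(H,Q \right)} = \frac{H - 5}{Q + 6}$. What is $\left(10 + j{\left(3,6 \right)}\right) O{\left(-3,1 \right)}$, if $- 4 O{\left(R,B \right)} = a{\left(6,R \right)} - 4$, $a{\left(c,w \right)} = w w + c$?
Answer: $- \frac{649}{24} \approx -27.042$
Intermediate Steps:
$a{\left(c,w \right)} = c + w^{2}$ ($a{\left(c,w \right)} = w^{2} + c = c + w^{2}$)
$O{\left(R,B \right)} = - \frac{1}{2} - \frac{R^{2}}{4}$ ($O{\left(R,B \right)} = - \frac{\left(6 + R^{2}\right) - 4}{4} = - \frac{2 + R^{2}}{4} = - \frac{1}{2} - \frac{R^{2}}{4}$)
$j{\left(H,Q \right)} = \frac{-5 + H}{6 + Q}$
$\left(10 + j{\left(3,6 \right)}\right) O{\left(-3,1 \right)} = \left(10 + \frac{-5 + 3}{6 + 6}\right) \left(- \frac{1}{2} - \frac{\left(-3\right)^{2}}{4}\right) = \left(10 + \frac{1}{12} \left(-2\right)\right) \left(- \frac{1}{2} - \frac{9}{4}\right) = \left(10 - \frac{1}{6}\right) \left(- \frac{11}{4}\right) = \frac{59}{6} \left(- \frac{11}{4}\right) = - \frac{649}{24}$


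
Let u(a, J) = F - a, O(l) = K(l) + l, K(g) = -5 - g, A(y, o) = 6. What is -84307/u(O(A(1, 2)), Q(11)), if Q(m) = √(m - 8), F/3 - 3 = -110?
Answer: 84307/316 ≈ 266.79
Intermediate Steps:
F = -321 (F = 9 + 3*(-110) = 9 - 330 = -321)
Q(m) = √(-8 + m)
O(l) = -5 (O(l) = (-5 - l) + l = -5)
u(a, J) = -321 - a
-84307/u(O(A(1, 2)), Q(11)) = -84307/(-321 - 1*(-5)) = -84307/(-321 + 5) = -84307/(-316) = -84307*(-1/316) = 84307/316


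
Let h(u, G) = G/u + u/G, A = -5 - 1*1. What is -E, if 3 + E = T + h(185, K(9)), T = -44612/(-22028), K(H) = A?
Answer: 194633807/6112770 ≈ 31.841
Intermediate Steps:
A = -6 (A = -5 - 1 = -6)
K(H) = -6
T = 11153/5507 (T = -44612*(-1/22028) = 11153/5507 ≈ 2.0252)
E = -194633807/6112770 (E = -3 + (11153/5507 + (-6/185 + 185/(-6))) = -3 + (11153/5507 + (-6*1/185 + 185*(-⅙))) = -3 + (11153/5507 + (-6/185 - 185/6)) = -3 + (11153/5507 - 34261/1110) = -3 - 176295497/6112770 = -194633807/6112770 ≈ -31.841)
-E = -1*(-194633807/6112770) = 194633807/6112770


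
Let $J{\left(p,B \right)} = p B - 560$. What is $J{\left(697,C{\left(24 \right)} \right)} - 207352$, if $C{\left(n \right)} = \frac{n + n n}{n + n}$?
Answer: $- \frac{398399}{2} \approx -1.992 \cdot 10^{5}$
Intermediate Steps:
$C{\left(n \right)} = \frac{n + n^{2}}{2 n}$
$J{\left(p,B \right)} = -560 + B p$ ($J{\left(p,B \right)} = B p - 560 = -560 + B p$)
$J{\left(697,C{\left(24 \right)} \right)} - 207352 = \left(-560 + \left(\frac{1}{2} + \frac{1}{2} \cdot 24\right) 697\right) - 207352 = \left(-560 + \left(\frac{1}{2} + 12\right) 697\right) - 207352 = \left(-560 + \frac{25}{2} \cdot 697\right) - 207352 = \left(-560 + \frac{17425}{2}\right) - 207352 = \frac{16305}{2} - 207352 = - \frac{398399}{2}$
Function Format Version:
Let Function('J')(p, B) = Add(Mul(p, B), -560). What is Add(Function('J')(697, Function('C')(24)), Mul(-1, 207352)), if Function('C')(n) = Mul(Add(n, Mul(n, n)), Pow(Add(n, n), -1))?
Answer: Rational(-398399, 2) ≈ -1.9920e+5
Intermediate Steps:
Function('C')(n) = Mul(Rational(1, 2), Pow(n, -1), Add(n, Pow(n, 2))) (Function('C')(n) = Mul(Add(n, Pow(n, 2)), Pow(Mul(2, n), -1)) = Mul(Add(n, Pow(n, 2)), Mul(Rational(1, 2), Pow(n, -1))) = Mul(Rational(1, 2), Pow(n, -1), Add(n, Pow(n, 2))))
Function('J')(p, B) = Add(-560, Mul(B, p)) (Function('J')(p, B) = Add(Mul(B, p), -560) = Add(-560, Mul(B, p)))
Add(Function('J')(697, Function('C')(24)), Mul(-1, 207352)) = Add(Add(-560, Mul(Add(Rational(1, 2), Mul(Rational(1, 2), 24)), 697)), Mul(-1, 207352)) = Add(Add(-560, Mul(Add(Rational(1, 2), 12), 697)), -207352) = Add(Add(-560, Mul(Rational(25, 2), 697)), -207352) = Add(Add(-560, Rational(17425, 2)), -207352) = Add(Rational(16305, 2), -207352) = Rational(-398399, 2)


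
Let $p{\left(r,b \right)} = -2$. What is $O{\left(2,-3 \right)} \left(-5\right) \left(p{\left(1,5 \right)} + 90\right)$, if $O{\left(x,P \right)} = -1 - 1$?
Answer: $880$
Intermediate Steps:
$O{\left(x,P \right)} = -2$
$O{\left(2,-3 \right)} \left(-5\right) \left(p{\left(1,5 \right)} + 90\right) = \left(-2\right) \left(-5\right) \left(-2 + 90\right) = 10 \cdot 88 = 880$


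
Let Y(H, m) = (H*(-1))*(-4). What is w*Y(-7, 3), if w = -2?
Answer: 56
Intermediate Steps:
Y(H, m) = 4*H (Y(H, m) = -H*(-4) = 4*H)
w*Y(-7, 3) = -8*(-7) = -2*(-28) = 56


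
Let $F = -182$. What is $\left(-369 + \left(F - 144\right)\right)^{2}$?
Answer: $483025$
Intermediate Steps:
$\left(-369 + \left(F - 144\right)\right)^{2} = \left(-369 - 326\right)^{2} = \left(-695\right)^{2} = 483025$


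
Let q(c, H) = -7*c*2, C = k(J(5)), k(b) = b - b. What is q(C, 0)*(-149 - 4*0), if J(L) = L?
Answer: 0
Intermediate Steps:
k(b) = 0
C = 0
q(c, H) = -14*c
q(C, 0)*(-149 - 4*0) = (-14*0)*(-149 - 4*0) = 0*(-149 + 0) = 0*(-149) = 0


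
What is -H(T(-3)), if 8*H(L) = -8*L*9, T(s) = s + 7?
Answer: 36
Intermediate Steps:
T(s) = 7 + s
H(L) = -9*L (H(L) = (-8*L*9)/8 = (-72*L)/8 = -9*L)
-H(T(-3)) = -(-9)*(7 - 3) = -(-9)*4 = -1*(-36) = 36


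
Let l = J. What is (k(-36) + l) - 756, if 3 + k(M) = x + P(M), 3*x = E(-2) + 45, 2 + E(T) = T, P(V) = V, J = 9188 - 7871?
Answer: 1607/3 ≈ 535.67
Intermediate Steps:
J = 1317
l = 1317
E(T) = -2 + T
x = 41/3 (x = ((-2 - 2) + 45)/3 = (-4 + 45)/3 = (⅓)*41 = 41/3 ≈ 13.667)
k(M) = 32/3 + M (k(M) = -3 + (41/3 + M) = 32/3 + M)
(k(-36) + l) - 756 = ((32/3 - 36) + 1317) - 756 = (-76/3 + 1317) - 756 = 3875/3 - 756 = 1607/3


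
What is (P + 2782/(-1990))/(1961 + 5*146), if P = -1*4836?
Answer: -370247/205965 ≈ -1.7976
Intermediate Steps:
P = -4836
(P + 2782/(-1990))/(1961 + 5*146) = (-4836 + 2782/(-1990))/(1961 + 5*146) = (-4836 + 2782*(-1/1990))/(1961 + 730) = (-4836 - 1391/995)/2691 = -4813211/995*1/2691 = -370247/205965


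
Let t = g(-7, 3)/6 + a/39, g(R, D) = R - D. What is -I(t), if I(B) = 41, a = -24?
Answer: -41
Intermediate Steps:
t = -89/39 (t = (-7 - 1*3)/6 - 24/39 = (-7 - 3)*(⅙) - 24*1/39 = -10*⅙ - 8/13 = -5/3 - 8/13 = -89/39 ≈ -2.2821)
-I(t) = -1*41 = -41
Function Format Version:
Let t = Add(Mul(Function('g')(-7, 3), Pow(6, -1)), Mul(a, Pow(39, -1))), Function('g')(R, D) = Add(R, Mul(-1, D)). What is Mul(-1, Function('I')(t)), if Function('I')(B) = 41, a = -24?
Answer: -41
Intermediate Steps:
t = Rational(-89, 39) (t = Add(Mul(Add(-7, Mul(-1, 3)), Pow(6, -1)), Mul(-24, Pow(39, -1))) = Add(Mul(Add(-7, -3), Rational(1, 6)), Mul(-24, Rational(1, 39))) = Add(Mul(-10, Rational(1, 6)), Rational(-8, 13)) = Add(Rational(-5, 3), Rational(-8, 13)) = Rational(-89, 39) ≈ -2.2821)
Mul(-1, Function('I')(t)) = Mul(-1, 41) = -41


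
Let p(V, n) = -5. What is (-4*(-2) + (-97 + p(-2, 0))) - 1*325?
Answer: -419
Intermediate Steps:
(-4*(-2) + (-97 + p(-2, 0))) - 1*325 = (-4*(-2) + (-97 - 5)) - 1*325 = (8 - 102) - 325 = -94 - 325 = -419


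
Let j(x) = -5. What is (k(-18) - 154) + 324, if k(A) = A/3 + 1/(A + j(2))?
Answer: 3771/23 ≈ 163.96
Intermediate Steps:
k(A) = 1/(-5 + A) + A/3 (k(A) = A/3 + 1/(A - 5) = A*(⅓) + 1/(-5 + A) = A/3 + 1/(-5 + A) = 1/(-5 + A) + A/3)
(k(-18) - 154) + 324 = ((3 + (-18)² - 5*(-18))/(3*(-5 - 18)) - 154) + 324 = ((⅓)*(3 + 324 + 90)/(-23) - 154) + 324 = ((⅓)*(-1/23)*417 - 154) + 324 = (-139/23 - 154) + 324 = -3681/23 + 324 = 3771/23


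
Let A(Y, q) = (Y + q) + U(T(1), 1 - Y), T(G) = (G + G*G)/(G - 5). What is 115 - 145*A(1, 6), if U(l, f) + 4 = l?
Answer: -495/2 ≈ -247.50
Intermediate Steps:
T(G) = (G + G²)/(-5 + G)
U(l, f) = -4 + l
A(Y, q) = -9/2 + Y + q (A(Y, q) = (Y + q) + (-4 + 1*(1 + 1)/(-5 + 1)) = (Y + q) + (-4 + 1*2/(-4)) = (Y + q) + (-4 + 1*(-¼)*2) = (Y + q) + (-4 - ½) = (Y + q) - 9/2 = -9/2 + Y + q)
115 - 145*A(1, 6) = 115 - 145*(-9/2 + 1 + 6) = 115 - 145*5/2 = 115 - 725/2 = -495/2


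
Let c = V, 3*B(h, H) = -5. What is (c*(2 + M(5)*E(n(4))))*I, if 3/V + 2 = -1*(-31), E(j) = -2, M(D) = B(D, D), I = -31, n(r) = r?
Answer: -496/29 ≈ -17.103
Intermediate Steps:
B(h, H) = -5/3 (B(h, H) = (1/3)*(-5) = -5/3)
M(D) = -5/3
V = 3/29 (V = 3/(-2 - 1*(-31)) = 3/(-2 + 31) = 3/29 ≈ 0.10345)
c = 3/29 ≈ 0.10345
(c*(2 + M(5)*E(n(4))))*I = (3*(2 - 5/3*(-2))/29)*(-31) = (3*(2 + 10/3)/29)*(-31) = ((3/29)*(16/3))*(-31) = (16/29)*(-31) = -496/29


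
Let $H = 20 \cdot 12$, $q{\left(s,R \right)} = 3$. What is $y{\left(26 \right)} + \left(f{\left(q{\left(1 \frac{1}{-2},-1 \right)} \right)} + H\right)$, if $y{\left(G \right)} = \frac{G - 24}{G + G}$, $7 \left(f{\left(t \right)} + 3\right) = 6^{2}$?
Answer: $\frac{44077}{182} \approx 242.18$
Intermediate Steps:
$H = 240$
$f{\left(t \right)} = \frac{15}{7}$ ($f{\left(t \right)} = -3 + \frac{6^{2}}{7} = -3 + \frac{1}{7} \cdot 36 = -3 + \frac{36}{7} = \frac{15}{7}$)
$y{\left(G \right)} = \frac{-24 + G}{2 G}$
$y{\left(26 \right)} + \left(f{\left(q{\left(1 \frac{1}{-2},-1 \right)} \right)} + H\right) = \frac{-24 + 26}{2 \cdot 26} + \left(\frac{15}{7} + 240\right) = \frac{1}{2} \cdot \frac{1}{26} \cdot 2 + \frac{1695}{7} = \frac{1}{26} + \frac{1695}{7} = \frac{44077}{182}$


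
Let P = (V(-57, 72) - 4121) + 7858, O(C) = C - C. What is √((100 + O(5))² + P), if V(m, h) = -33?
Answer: 2*√3426 ≈ 117.06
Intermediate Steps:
O(C) = 0
P = 3704 (P = (-33 - 4121) + 7858 = -4154 + 7858 = 3704)
√((100 + O(5))² + P) = √((100 + 0)² + 3704) = √(100² + 3704) = √(10000 + 3704) = √13704 = 2*√3426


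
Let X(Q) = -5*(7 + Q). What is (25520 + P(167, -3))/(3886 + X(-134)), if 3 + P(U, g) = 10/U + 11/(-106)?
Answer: 451701157/80030742 ≈ 5.6441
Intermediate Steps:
P(U, g) = -329/106 + 10/U (P(U, g) = -3 + (10/U + 11/(-106)) = -3 + (10/U + 11*(-1/106)) = -3 + (10/U - 11/106) = -3 + (-11/106 + 10/U) = -329/106 + 10/U)
X(Q) = -35 - 5*Q
(25520 + P(167, -3))/(3886 + X(-134)) = (25520 + (-329/106 + 10/167))/(3886 + (-35 - 5*(-134))) = (25520 + (-329/106 + 10*(1/167)))/(3886 + (-35 + 670)) = (25520 + (-329/106 + 10/167))/(3886 + 635) = (25520 - 53883/17702)/4521 = (451701157/17702)*(1/4521) = 451701157/80030742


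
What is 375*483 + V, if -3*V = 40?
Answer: 543335/3 ≈ 1.8111e+5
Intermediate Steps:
V = -40/3 (V = -1/3*40 = -40/3 ≈ -13.333)
375*483 + V = 375*483 - 40/3 = 181125 - 40/3 = 543335/3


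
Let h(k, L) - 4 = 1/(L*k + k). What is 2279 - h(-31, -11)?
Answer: 705249/310 ≈ 2275.0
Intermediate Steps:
h(k, L) = 4 + 1/(k + L*k) (h(k, L) = 4 + 1/(L*k + k) = 4 + 1/(k + L*k))
2279 - h(-31, -11) = 2279 - (1 + 4*(-31) + 4*(-11)*(-31))/((-31)*(1 - 11)) = 2279 - (-1)*(1 - 124 + 1364)/(31*(-10)) = 2279 - (-1)*(-1)*1241/(31*10) = 2279 - 1*1241/310 = 2279 - 1241/310 = 705249/310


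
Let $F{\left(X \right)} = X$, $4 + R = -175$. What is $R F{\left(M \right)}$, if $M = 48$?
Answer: $-8592$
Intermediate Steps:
$R = -179$ ($R = -4 - 175 = -179$)
$R F{\left(M \right)} = \left(-179\right) 48 = -8592$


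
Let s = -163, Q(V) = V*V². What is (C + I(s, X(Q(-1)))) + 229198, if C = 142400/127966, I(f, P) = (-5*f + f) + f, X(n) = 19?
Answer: 14696134521/63983 ≈ 2.2969e+5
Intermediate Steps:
Q(V) = V³
I(f, P) = -3*f (I(f, P) = -4*f + f = -3*f)
C = 71200/63983 (C = 142400*(1/127966) = 71200/63983 ≈ 1.1128)
(C + I(s, X(Q(-1)))) + 229198 = (71200/63983 - 3*(-163)) + 229198 = (71200/63983 + 489) + 229198 = 31358887/63983 + 229198 = 14696134521/63983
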